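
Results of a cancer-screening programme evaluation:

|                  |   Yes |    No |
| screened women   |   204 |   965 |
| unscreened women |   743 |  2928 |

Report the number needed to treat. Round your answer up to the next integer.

NNT: 36

risk, screened women = 204/1169 = 0.174508
risk, unscreened women = 743/3671 = 0.202397
absolute risk difference = 0.027889
1 / 0.027889 = 35.856 → round up → 36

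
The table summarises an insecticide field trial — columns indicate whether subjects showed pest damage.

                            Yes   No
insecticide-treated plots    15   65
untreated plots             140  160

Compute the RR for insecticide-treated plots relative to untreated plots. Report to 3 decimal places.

risk, insecticide-treated plots = 15/80 = 0.1875
risk, untreated plots = 140/300 = 0.4667
RR = 0.1875 / 0.4667 = 0.402

RR ≈ 0.402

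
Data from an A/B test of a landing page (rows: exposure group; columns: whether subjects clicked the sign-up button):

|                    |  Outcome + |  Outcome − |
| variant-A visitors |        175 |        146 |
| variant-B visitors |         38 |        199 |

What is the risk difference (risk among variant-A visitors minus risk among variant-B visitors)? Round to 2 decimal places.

0.38

risk, variant-A visitors = 175/321 = 0.5452
risk, variant-B visitors = 38/237 = 0.1603
risk difference = 0.5452 − 0.1603 = 0.38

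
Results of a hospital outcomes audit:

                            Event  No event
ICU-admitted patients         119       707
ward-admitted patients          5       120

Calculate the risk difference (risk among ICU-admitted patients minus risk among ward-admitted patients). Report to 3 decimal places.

risk, ICU-admitted patients = 119/826 = 0.14407
risk, ward-admitted patients = 5/125 = 0.04000
risk difference = 0.14407 − 0.04000 = 0.104

0.104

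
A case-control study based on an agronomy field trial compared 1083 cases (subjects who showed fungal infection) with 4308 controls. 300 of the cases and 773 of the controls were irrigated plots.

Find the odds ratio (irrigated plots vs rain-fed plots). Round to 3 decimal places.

OR = (300 × 3535) / (773 × 783) = 1060500/605259 ≈ 1.752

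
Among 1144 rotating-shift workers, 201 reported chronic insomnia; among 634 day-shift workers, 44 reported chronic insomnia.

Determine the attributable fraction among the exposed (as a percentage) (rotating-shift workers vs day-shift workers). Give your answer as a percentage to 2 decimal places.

risk, rotating-shift workers = 201/1144 = 0.1757
risk, day-shift workers = 44/634 = 0.0694
AR% = (0.1757 − 0.0694) / 0.1757 = 0.6050 → 60.50%

AR%: 60.50%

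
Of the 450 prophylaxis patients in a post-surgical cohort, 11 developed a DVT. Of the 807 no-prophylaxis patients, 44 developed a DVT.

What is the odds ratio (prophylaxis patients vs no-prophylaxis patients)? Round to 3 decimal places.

odds, prophylaxis patients = 11/439 = 0.02506
odds, no-prophylaxis patients = 44/763 = 0.05767
OR = 0.02506 / 0.05767 = 0.435

OR: 0.435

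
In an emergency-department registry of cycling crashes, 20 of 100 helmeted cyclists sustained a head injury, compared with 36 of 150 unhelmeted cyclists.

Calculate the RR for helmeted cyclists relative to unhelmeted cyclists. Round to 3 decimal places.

risk, helmeted cyclists = 20/100 = 0.2000
risk, unhelmeted cyclists = 36/150 = 0.2400
RR = 0.2000 / 0.2400 = 0.833

RR: 0.833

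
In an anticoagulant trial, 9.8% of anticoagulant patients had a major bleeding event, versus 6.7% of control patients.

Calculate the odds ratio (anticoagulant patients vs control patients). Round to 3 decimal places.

OR ≈ 1.513

odds, anticoagulant patients = 0.0980/0.9020 = 0.1086
odds, control patients = 0.0670/0.9330 = 0.0718
OR = 0.1086 / 0.0718 = 1.513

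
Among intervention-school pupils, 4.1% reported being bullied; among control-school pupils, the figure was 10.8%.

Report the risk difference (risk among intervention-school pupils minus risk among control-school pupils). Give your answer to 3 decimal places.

risk difference = 0.04100 − 0.10800 = -0.067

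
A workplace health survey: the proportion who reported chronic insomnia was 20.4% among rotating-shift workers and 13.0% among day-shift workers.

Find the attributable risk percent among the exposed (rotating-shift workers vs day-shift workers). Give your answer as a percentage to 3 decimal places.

AR% = (0.2040 − 0.1300) / 0.2040 = 0.3627 → 36.275%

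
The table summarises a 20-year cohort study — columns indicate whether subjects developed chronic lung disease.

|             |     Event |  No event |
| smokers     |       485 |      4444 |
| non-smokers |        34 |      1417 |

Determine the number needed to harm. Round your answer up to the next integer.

risk, smokers = 485/4929 = 0.098397
risk, non-smokers = 34/1451 = 0.023432
absolute risk difference = 0.074965
1 / 0.074965 = 13.340 → round up → 14

14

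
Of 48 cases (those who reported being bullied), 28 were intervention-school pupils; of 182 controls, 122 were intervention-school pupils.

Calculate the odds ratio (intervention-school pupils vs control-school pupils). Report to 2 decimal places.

odds, intervention-school pupils = 28/122 = 0.2295
odds, control-school pupils = 20/60 = 0.3333
OR = 0.2295 / 0.3333 = 0.69

0.69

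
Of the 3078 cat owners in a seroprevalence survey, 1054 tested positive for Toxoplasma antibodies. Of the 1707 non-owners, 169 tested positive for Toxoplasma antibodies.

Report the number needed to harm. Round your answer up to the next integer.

risk, cat owners = 1054/3078 = 0.342430
risk, non-owners = 169/1707 = 0.099004
absolute risk difference = 0.243426
1 / 0.243426 = 4.108 → round up → 5

5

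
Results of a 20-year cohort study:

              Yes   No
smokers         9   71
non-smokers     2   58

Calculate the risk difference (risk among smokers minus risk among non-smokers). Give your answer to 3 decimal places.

risk, smokers = 9/80 = 0.11250
risk, non-smokers = 2/60 = 0.03333
risk difference = 0.11250 − 0.03333 = 0.079

0.079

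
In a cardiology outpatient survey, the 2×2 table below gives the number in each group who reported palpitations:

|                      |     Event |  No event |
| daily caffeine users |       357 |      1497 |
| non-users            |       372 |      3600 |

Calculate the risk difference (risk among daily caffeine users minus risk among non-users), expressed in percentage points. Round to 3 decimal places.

9.890

risk, daily caffeine users = 357/1854 = 0.1926
risk, non-users = 372/3972 = 0.0937
risk difference = 0.1926 − 0.0937 = 0.0989 → 9.890 percentage points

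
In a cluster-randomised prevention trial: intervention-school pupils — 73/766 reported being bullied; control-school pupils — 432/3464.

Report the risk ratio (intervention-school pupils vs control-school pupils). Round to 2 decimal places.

risk, intervention-school pupils = 73/766 = 0.0953
risk, control-school pupils = 432/3464 = 0.1247
RR = 0.0953 / 0.1247 = 0.76

RR: 0.76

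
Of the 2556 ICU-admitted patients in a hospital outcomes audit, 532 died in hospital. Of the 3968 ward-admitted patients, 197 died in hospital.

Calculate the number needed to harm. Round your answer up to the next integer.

risk, ICU-admitted patients = 532/2556 = 0.208138
risk, ward-admitted patients = 197/3968 = 0.049647
absolute risk difference = 0.158491
1 / 0.158491 = 6.310 → round up → 7

7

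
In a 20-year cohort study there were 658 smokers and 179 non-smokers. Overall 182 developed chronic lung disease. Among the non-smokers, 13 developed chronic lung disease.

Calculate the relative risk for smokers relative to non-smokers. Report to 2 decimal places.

smokers with the outcome: 182 − 13 = 169
smokers without the outcome: 658 − 169 = 489
non-smokers without the outcome: 179 − 13 = 166
risk, smokers = 169/658 = 0.2568
risk, non-smokers = 13/179 = 0.0726
RR = 0.2568 / 0.0726 = 3.54

RR ≈ 3.54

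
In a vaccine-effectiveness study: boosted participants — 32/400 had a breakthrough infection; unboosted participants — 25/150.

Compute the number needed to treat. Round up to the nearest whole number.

12

risk, boosted participants = 32/400 = 0.080000
risk, unboosted participants = 25/150 = 0.166667
absolute risk difference = 0.086667
1 / 0.086667 = 11.538 → round up → 12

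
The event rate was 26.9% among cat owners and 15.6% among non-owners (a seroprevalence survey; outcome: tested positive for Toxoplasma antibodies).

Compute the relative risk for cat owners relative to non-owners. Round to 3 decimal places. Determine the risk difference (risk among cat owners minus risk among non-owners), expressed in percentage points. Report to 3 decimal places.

RR = 1.724; RD = 11.300

RR = 0.2690 / 0.1560 = 1.724
risk difference = 0.2690 − 0.1560 = 0.1130 → 11.300 percentage points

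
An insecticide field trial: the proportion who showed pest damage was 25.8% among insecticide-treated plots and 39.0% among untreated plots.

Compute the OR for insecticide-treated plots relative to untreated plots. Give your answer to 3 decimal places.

odds, insecticide-treated plots = 0.2580/0.7420 = 0.3477
odds, untreated plots = 0.3900/0.6100 = 0.6393
OR = 0.3477 / 0.6393 = 0.544

0.544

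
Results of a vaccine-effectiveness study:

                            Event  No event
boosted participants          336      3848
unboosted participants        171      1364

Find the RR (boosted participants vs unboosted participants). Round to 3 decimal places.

RR ≈ 0.721

risk, boosted participants = 336/4184 = 0.0803
risk, unboosted participants = 171/1535 = 0.1114
RR = 0.0803 / 0.1114 = 0.721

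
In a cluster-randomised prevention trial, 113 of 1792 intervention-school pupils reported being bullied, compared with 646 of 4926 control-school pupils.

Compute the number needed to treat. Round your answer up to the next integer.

risk, intervention-school pupils = 113/1792 = 0.063058
risk, control-school pupils = 646/4926 = 0.131141
absolute risk difference = 0.068083
1 / 0.068083 = 14.688 → round up → 15

15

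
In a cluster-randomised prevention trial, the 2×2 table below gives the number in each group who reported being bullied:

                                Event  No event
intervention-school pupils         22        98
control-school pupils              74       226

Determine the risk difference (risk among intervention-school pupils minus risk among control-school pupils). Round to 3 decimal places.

risk, intervention-school pupils = 22/120 = 0.1833
risk, control-school pupils = 74/300 = 0.2467
risk difference = 0.1833 − 0.2467 = -0.063

RD: -0.063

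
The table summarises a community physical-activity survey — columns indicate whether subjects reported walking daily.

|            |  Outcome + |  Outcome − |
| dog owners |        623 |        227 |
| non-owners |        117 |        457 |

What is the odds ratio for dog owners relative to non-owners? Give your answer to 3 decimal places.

OR = (623 × 457) / (227 × 117) = 284711/26559 ≈ 10.720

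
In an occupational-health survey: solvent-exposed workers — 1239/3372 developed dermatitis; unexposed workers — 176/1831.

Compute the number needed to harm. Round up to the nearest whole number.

risk, solvent-exposed workers = 1239/3372 = 0.367438
risk, unexposed workers = 176/1831 = 0.096122
absolute risk difference = 0.271315
1 / 0.271315 = 3.686 → round up → 4

4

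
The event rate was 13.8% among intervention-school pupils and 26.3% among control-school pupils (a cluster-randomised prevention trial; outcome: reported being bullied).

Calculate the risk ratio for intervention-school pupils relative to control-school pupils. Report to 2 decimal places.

RR = 0.1380 / 0.2630 = 0.52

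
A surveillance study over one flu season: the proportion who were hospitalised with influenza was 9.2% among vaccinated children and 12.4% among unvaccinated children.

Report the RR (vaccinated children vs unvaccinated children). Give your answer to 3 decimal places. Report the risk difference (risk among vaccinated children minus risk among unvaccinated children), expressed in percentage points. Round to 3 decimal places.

RR = 0.0920 / 0.1240 = 0.742
risk difference = 0.0920 − 0.1240 = -0.0320 → -3.200 percentage points

RR = 0.742; RD = -3.200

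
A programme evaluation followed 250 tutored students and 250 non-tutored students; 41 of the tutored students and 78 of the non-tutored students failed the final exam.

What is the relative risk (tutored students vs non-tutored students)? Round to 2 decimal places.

RR: 0.53

risk, tutored students = 41/250 = 0.1640
risk, non-tutored students = 78/250 = 0.3120
RR = 0.1640 / 0.3120 = 0.53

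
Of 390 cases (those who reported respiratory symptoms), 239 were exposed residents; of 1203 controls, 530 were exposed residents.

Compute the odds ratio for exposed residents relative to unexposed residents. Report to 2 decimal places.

OR: 2.01

odds, exposed residents = 239/530 = 0.4509
odds, unexposed residents = 151/673 = 0.2244
OR = 0.4509 / 0.2244 = 2.01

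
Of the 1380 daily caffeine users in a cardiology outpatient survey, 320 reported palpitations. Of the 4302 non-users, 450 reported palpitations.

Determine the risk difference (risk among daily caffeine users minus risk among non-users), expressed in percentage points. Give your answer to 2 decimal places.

RD: 12.73

risk, daily caffeine users = 320/1380 = 0.2319
risk, non-users = 450/4302 = 0.1046
risk difference = 0.2319 − 0.1046 = 0.1273 → 12.73 percentage points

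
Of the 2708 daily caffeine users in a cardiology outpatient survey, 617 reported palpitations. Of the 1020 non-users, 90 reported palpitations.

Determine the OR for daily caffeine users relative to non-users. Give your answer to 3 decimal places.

OR = (617 × 930) / (2091 × 90) = 573810/188190 ≈ 3.049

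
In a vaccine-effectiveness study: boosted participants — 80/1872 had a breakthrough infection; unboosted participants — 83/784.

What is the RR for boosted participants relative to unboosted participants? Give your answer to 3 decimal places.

0.404

risk, boosted participants = 80/1872 = 0.04274
risk, unboosted participants = 83/784 = 0.10587
RR = 0.04274 / 0.10587 = 0.404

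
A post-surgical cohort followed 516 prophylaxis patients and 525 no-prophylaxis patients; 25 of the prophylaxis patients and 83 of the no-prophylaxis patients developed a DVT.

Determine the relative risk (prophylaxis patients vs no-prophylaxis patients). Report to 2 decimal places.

0.31

risk, prophylaxis patients = 25/516 = 0.04845
risk, no-prophylaxis patients = 83/525 = 0.15810
RR = 0.04845 / 0.15810 = 0.31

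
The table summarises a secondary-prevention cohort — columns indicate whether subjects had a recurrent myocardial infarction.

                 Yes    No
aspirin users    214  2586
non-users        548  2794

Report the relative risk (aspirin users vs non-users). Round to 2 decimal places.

0.47

risk, aspirin users = 214/2800 = 0.0764
risk, non-users = 548/3342 = 0.1640
RR = 0.0764 / 0.1640 = 0.47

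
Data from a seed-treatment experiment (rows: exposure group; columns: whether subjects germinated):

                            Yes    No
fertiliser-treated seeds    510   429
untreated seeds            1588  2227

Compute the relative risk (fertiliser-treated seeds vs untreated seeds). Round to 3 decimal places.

RR = 1.305

risk, fertiliser-treated seeds = 510/939 = 0.5431
risk, untreated seeds = 1588/3815 = 0.4163
RR = 0.5431 / 0.4163 = 1.305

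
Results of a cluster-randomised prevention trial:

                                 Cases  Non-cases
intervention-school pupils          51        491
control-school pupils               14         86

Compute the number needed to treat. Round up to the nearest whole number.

risk, intervention-school pupils = 51/542 = 0.094096
risk, control-school pupils = 14/100 = 0.140000
absolute risk difference = 0.045904
1 / 0.045904 = 21.785 → round up → 22

22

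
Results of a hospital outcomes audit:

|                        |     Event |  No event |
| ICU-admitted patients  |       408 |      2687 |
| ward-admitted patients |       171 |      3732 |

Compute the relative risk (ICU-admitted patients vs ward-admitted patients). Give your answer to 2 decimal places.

3.01

risk, ICU-admitted patients = 408/3095 = 0.13183
risk, ward-admitted patients = 171/3903 = 0.04381
RR = 0.13183 / 0.04381 = 3.01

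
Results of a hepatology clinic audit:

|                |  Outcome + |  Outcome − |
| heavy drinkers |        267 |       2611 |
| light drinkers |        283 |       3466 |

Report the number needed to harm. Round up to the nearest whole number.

NNH = 58

risk, heavy drinkers = 267/2878 = 0.092773
risk, light drinkers = 283/3749 = 0.075487
absolute risk difference = 0.017286
1 / 0.017286 = 57.850 → round up → 58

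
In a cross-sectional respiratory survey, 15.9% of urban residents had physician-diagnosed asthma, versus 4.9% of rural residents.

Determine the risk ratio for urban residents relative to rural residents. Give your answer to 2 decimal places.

RR = 0.15900 / 0.04900 = 3.24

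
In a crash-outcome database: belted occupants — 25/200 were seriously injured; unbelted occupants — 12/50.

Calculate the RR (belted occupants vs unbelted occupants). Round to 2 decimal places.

0.52

risk, belted occupants = 25/200 = 0.1250
risk, unbelted occupants = 12/50 = 0.2400
RR = 0.1250 / 0.2400 = 0.52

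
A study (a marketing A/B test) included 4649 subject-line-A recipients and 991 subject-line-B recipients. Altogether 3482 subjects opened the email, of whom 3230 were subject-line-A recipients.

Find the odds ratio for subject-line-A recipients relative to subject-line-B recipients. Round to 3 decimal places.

OR ≈ 6.675

subject-line-A recipients without the outcome: 4649 − 3230 = 1419
subject-line-B recipients with the outcome: 3482 − 3230 = 252
subject-line-B recipients without the outcome: 991 − 252 = 739
OR = (3230 × 739) / (1419 × 252) = 2386970/357588 ≈ 6.675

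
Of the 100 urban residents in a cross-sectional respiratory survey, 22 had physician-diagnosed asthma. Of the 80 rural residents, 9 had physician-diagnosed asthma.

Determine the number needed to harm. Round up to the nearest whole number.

risk, urban residents = 22/100 = 0.220000
risk, rural residents = 9/80 = 0.112500
absolute risk difference = 0.107500
1 / 0.107500 = 9.302 → round up → 10

10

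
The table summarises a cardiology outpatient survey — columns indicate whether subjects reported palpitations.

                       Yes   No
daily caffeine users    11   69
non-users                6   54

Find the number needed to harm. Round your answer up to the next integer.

NNH ≈ 27

risk, daily caffeine users = 11/80 = 0.137500
risk, non-users = 6/60 = 0.100000
absolute risk difference = 0.037500
1 / 0.037500 = 26.667 → round up → 27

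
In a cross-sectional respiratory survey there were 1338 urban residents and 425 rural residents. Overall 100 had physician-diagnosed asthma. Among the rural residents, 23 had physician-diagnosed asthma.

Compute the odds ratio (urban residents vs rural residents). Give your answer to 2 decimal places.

urban residents with the outcome: 100 − 23 = 77
urban residents without the outcome: 1338 − 77 = 1261
rural residents without the outcome: 425 − 23 = 402
OR = (77 × 402) / (1261 × 23) = 30954/29003 ≈ 1.07

1.07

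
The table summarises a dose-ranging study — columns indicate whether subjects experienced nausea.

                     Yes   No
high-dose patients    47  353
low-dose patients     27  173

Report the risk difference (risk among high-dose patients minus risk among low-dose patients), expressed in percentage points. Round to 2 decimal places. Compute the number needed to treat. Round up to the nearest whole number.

RD = -1.75; NNT = 58

risk, high-dose patients = 47/400 = 0.1175
risk, low-dose patients = 27/200 = 0.1350
risk difference = 0.1175 − 0.1350 = -0.0175 → -1.75 percentage points
absolute risk difference = 0.017500
1 / 0.017500 = 57.143 → round up → 58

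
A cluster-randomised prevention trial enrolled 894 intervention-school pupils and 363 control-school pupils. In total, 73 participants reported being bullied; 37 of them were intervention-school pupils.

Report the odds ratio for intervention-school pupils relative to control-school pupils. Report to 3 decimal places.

0.392

intervention-school pupils without the outcome: 894 − 37 = 857
control-school pupils with the outcome: 73 − 37 = 36
control-school pupils without the outcome: 363 − 36 = 327
odds, intervention-school pupils = 37/857 = 0.04317
odds, control-school pupils = 36/327 = 0.11009
OR = 0.04317 / 0.11009 = 0.392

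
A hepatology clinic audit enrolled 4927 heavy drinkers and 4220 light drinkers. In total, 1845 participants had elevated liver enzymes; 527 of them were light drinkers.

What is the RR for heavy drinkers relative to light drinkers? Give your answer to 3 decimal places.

RR: 2.142

heavy drinkers with the outcome: 1845 − 527 = 1318
heavy drinkers without the outcome: 4927 − 1318 = 3609
light drinkers without the outcome: 4220 − 527 = 3693
risk, heavy drinkers = 1318/4927 = 0.2675
risk, light drinkers = 527/4220 = 0.1249
RR = 0.2675 / 0.1249 = 2.142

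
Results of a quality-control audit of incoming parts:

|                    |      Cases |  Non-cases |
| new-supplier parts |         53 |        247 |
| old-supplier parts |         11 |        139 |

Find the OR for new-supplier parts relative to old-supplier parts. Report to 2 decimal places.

odds, new-supplier parts = 53/247 = 0.2146
odds, old-supplier parts = 11/139 = 0.0791
OR = 0.2146 / 0.0791 = 2.71

OR: 2.71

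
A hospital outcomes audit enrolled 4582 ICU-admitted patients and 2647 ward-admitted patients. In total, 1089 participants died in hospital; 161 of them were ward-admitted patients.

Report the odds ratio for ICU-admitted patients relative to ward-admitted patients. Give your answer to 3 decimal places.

OR ≈ 3.922

ICU-admitted patients with the outcome: 1089 − 161 = 928
ICU-admitted patients without the outcome: 4582 − 928 = 3654
ward-admitted patients without the outcome: 2647 − 161 = 2486
OR = (928 × 2486) / (3654 × 161) = 2307008/588294 ≈ 3.922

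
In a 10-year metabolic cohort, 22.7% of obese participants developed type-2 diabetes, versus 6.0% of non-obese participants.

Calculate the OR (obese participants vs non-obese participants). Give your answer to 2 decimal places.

odds, obese participants = 0.2270/0.7730 = 0.2937
odds, non-obese participants = 0.0600/0.9400 = 0.0638
OR = 0.2937 / 0.0638 = 4.60

4.60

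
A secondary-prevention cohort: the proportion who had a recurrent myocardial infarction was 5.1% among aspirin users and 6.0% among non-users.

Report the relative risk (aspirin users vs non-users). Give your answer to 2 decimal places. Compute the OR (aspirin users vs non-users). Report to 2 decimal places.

RR = 0.0510 / 0.0600 = 0.85
odds, aspirin users = 0.0510/0.9490 = 0.0537
odds, non-users = 0.0600/0.9400 = 0.0638
OR = 0.0537 / 0.0638 = 0.84

RR = 0.85; OR = 0.84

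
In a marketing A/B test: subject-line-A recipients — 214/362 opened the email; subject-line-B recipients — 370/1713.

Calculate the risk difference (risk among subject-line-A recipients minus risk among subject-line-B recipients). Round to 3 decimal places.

risk, subject-line-A recipients = 214/362 = 0.5912
risk, subject-line-B recipients = 370/1713 = 0.2160
risk difference = 0.5912 − 0.2160 = 0.375

0.375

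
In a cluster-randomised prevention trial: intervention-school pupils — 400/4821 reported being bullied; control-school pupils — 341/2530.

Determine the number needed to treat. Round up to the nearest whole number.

risk, intervention-school pupils = 400/4821 = 0.082970
risk, control-school pupils = 341/2530 = 0.134783
absolute risk difference = 0.051812
1 / 0.051812 = 19.301 → round up → 20

NNT = 20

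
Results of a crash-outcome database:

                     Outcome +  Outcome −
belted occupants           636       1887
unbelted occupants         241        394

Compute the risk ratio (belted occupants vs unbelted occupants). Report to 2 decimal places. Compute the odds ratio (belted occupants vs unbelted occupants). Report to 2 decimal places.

RR = 0.66; OR = 0.55

risk, belted occupants = 636/2523 = 0.2521
risk, unbelted occupants = 241/635 = 0.3795
RR = 0.2521 / 0.3795 = 0.66
OR = (636 × 394) / (1887 × 241) = 250584/454767 ≈ 0.55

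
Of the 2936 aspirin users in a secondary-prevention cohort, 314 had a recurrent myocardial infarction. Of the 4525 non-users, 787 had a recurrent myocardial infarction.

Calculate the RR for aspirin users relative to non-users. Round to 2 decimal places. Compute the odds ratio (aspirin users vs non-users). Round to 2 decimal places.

risk, aspirin users = 314/2936 = 0.1069
risk, non-users = 787/4525 = 0.1739
RR = 0.1069 / 0.1739 = 0.61
odds, aspirin users = 314/2622 = 0.1198
odds, non-users = 787/3738 = 0.2105
OR = 0.1198 / 0.2105 = 0.57

RR = 0.61; OR = 0.57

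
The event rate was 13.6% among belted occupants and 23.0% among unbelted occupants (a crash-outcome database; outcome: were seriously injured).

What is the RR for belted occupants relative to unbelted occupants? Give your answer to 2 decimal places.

RR = 0.1360 / 0.2300 = 0.59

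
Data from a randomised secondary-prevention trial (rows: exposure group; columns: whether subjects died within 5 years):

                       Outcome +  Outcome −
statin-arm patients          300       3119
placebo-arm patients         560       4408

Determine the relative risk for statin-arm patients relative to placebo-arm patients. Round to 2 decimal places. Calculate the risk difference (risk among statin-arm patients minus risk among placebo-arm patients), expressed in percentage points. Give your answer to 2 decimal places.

RR = 0.78; RD = -2.50

risk, statin-arm patients = 300/3419 = 0.0877
risk, placebo-arm patients = 560/4968 = 0.1127
RR = 0.0877 / 0.1127 = 0.78
risk difference = 0.0877 − 0.1127 = -0.0250 → -2.50 percentage points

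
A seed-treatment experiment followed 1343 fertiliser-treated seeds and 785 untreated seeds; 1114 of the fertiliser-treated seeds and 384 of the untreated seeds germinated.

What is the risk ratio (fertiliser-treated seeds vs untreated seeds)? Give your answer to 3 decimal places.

RR: 1.696

risk, fertiliser-treated seeds = 1114/1343 = 0.8295
risk, untreated seeds = 384/785 = 0.4892
RR = 0.8295 / 0.4892 = 1.696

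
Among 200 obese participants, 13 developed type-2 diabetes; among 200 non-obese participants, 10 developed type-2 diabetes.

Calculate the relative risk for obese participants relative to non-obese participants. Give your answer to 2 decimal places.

risk, obese participants = 13/200 = 0.0650
risk, non-obese participants = 10/200 = 0.0500
RR = 0.0650 / 0.0500 = 1.30

RR ≈ 1.30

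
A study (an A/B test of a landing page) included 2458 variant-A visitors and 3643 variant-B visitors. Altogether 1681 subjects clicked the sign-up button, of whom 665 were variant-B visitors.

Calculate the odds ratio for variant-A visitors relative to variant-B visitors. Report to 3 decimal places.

3.155

variant-A visitors with the outcome: 1681 − 665 = 1016
variant-A visitors without the outcome: 2458 − 1016 = 1442
variant-B visitors without the outcome: 3643 − 665 = 2978
OR = (1016 × 2978) / (1442 × 665) = 3025648/958930 ≈ 3.155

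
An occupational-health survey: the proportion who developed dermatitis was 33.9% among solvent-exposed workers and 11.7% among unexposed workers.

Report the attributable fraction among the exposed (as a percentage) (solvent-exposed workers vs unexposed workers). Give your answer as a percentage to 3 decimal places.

AR% = (0.3390 − 0.1170) / 0.3390 = 0.6549 → 65.487%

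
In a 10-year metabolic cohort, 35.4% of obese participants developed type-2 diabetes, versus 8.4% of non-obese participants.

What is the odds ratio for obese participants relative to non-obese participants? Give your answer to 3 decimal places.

5.976

odds, obese participants = 0.3540/0.6460 = 0.5480
odds, non-obese participants = 0.0840/0.9160 = 0.0917
OR = 0.5480 / 0.0917 = 5.976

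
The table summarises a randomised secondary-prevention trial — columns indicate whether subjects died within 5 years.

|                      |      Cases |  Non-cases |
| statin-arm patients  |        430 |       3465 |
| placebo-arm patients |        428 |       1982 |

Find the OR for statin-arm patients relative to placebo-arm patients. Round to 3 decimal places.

odds, statin-arm patients = 430/3465 = 0.1241
odds, placebo-arm patients = 428/1982 = 0.2159
OR = 0.1241 / 0.2159 = 0.575

0.575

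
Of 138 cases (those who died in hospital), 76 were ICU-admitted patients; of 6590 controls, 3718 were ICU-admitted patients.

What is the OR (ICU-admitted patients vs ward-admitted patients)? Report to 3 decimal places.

odds, ICU-admitted patients = 76/3718 = 0.02044
odds, ward-admitted patients = 62/2872 = 0.02159
OR = 0.02044 / 0.02159 = 0.947

0.947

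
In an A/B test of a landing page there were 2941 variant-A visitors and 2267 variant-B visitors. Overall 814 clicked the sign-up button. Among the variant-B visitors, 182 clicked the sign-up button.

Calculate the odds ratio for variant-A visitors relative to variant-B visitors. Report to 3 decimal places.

variant-A visitors with the outcome: 814 − 182 = 632
variant-A visitors without the outcome: 2941 − 632 = 2309
variant-B visitors without the outcome: 2267 − 182 = 2085
OR = (632 × 2085) / (2309 × 182) = 1317720/420238 ≈ 3.136

3.136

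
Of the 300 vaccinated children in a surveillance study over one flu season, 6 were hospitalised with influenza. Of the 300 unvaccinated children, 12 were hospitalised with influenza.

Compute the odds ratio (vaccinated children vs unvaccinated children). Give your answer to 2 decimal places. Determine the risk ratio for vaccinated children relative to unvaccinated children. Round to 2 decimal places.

OR = (6 × 288) / (294 × 12) = 1728/3528 ≈ 0.49
risk, vaccinated children = 6/300 = 0.02000
risk, unvaccinated children = 12/300 = 0.04000
RR = 0.02000 / 0.04000 = 0.50

OR = 0.49; RR = 0.50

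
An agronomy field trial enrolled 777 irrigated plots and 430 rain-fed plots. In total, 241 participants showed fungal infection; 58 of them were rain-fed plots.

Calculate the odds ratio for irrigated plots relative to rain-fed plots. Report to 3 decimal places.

irrigated plots with the outcome: 241 − 58 = 183
irrigated plots without the outcome: 777 − 183 = 594
rain-fed plots without the outcome: 430 − 58 = 372
odds, irrigated plots = 183/594 = 0.3081
odds, rain-fed plots = 58/372 = 0.1559
OR = 0.3081 / 0.1559 = 1.976

1.976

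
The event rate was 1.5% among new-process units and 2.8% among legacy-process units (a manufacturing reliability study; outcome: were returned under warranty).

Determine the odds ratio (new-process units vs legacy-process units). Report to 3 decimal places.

OR: 0.529

odds, new-process units = 0.01500/0.98500 = 0.01523
odds, legacy-process units = 0.02800/0.97200 = 0.02881
OR = 0.01523 / 0.02881 = 0.529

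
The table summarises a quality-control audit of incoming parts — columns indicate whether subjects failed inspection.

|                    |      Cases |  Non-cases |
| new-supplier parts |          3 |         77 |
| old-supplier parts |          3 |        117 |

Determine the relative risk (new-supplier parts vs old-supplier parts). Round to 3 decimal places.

risk, new-supplier parts = 3/80 = 0.03750
risk, old-supplier parts = 3/120 = 0.02500
RR = 0.03750 / 0.02500 = 1.500

RR = 1.500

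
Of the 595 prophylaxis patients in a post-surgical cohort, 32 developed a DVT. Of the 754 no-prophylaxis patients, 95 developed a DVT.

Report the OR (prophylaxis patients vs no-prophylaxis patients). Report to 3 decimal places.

odds, prophylaxis patients = 32/563 = 0.0568
odds, no-prophylaxis patients = 95/659 = 0.1442
OR = 0.0568 / 0.1442 = 0.394

OR ≈ 0.394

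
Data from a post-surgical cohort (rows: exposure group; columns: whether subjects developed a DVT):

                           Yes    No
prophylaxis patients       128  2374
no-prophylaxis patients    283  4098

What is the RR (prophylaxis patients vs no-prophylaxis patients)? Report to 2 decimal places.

0.79

risk, prophylaxis patients = 128/2502 = 0.0512
risk, no-prophylaxis patients = 283/4381 = 0.0646
RR = 0.0512 / 0.0646 = 0.79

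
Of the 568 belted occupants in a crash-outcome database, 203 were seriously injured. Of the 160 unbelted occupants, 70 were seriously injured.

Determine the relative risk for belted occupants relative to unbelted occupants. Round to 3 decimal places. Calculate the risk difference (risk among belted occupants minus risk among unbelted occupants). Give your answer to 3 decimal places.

RR = 0.817; RD = -0.080

risk, belted occupants = 203/568 = 0.3574
risk, unbelted occupants = 70/160 = 0.4375
RR = 0.3574 / 0.4375 = 0.817
risk difference = 0.3574 − 0.4375 = -0.080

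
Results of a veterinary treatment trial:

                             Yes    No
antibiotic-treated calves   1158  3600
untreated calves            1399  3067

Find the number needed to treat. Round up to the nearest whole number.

risk, antibiotic-treated calves = 1158/4758 = 0.243380
risk, untreated calves = 1399/4466 = 0.313256
absolute risk difference = 0.069876
1 / 0.069876 = 14.311 → round up → 15

NNT: 15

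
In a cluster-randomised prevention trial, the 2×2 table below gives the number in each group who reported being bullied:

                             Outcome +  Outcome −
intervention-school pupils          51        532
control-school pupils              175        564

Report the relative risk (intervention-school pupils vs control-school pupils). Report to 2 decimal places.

RR: 0.37

risk, intervention-school pupils = 51/583 = 0.0875
risk, control-school pupils = 175/739 = 0.2368
RR = 0.0875 / 0.2368 = 0.37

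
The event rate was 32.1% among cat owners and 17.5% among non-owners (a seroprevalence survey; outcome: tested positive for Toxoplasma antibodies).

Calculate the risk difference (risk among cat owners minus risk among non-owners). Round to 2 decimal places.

risk difference = 0.3210 − 0.1750 = 0.15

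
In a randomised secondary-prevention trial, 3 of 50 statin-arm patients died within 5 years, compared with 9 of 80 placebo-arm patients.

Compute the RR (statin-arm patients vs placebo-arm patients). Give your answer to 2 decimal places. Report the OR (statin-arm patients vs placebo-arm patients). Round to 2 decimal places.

risk, statin-arm patients = 3/50 = 0.0600
risk, placebo-arm patients = 9/80 = 0.1125
RR = 0.0600 / 0.1125 = 0.53
odds, statin-arm patients = 3/47 = 0.0638
odds, placebo-arm patients = 9/71 = 0.1268
OR = 0.0638 / 0.1268 = 0.50

RR = 0.53; OR = 0.50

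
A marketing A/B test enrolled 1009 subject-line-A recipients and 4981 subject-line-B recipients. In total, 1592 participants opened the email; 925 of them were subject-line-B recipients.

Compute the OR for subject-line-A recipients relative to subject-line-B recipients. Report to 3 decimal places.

OR ≈ 8.552

subject-line-A recipients with the outcome: 1592 − 925 = 667
subject-line-A recipients without the outcome: 1009 − 667 = 342
subject-line-B recipients without the outcome: 4981 − 925 = 4056
OR = (667 × 4056) / (342 × 925) = 2705352/316350 ≈ 8.552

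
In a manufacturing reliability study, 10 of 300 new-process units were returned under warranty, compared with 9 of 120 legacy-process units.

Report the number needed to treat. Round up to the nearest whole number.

NNT: 24

risk, new-process units = 10/300 = 0.033333
risk, legacy-process units = 9/120 = 0.075000
absolute risk difference = 0.041667
1 / 0.041667 = 24.000 → round up → 24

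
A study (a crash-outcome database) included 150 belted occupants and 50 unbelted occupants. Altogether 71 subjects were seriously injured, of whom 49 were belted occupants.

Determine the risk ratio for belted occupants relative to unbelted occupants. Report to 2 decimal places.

belted occupants without the outcome: 150 − 49 = 101
unbelted occupants with the outcome: 71 − 49 = 22
unbelted occupants without the outcome: 50 − 22 = 28
risk, belted occupants = 49/150 = 0.3267
risk, unbelted occupants = 22/50 = 0.4400
RR = 0.3267 / 0.4400 = 0.74

RR: 0.74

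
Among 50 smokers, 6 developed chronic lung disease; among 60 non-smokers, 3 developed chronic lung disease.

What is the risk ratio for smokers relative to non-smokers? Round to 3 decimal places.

RR: 2.400

risk, smokers = 6/50 = 0.1200
risk, non-smokers = 3/60 = 0.0500
RR = 0.1200 / 0.0500 = 2.400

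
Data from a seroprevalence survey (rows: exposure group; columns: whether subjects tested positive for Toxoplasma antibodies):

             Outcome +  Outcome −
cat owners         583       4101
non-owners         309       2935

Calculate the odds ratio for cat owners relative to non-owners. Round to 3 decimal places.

odds, cat owners = 583/4101 = 0.1422
odds, non-owners = 309/2935 = 0.1053
OR = 0.1422 / 0.1053 = 1.350

1.350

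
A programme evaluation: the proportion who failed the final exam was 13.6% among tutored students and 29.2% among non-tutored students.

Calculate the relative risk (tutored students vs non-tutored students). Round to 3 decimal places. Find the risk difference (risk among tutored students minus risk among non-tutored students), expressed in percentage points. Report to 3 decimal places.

RR = 0.1360 / 0.2920 = 0.466
risk difference = 0.1360 − 0.2920 = -0.1560 → -15.600 percentage points

RR = 0.466; RD = -15.600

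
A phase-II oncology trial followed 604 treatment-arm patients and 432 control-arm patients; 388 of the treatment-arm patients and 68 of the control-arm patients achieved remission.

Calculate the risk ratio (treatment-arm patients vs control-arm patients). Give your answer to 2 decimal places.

4.08

risk, treatment-arm patients = 388/604 = 0.6424
risk, control-arm patients = 68/432 = 0.1574
RR = 0.6424 / 0.1574 = 4.08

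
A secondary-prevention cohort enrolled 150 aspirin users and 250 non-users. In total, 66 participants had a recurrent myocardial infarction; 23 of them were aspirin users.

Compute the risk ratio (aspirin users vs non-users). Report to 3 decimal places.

aspirin users without the outcome: 150 − 23 = 127
non-users with the outcome: 66 − 23 = 43
non-users without the outcome: 250 − 43 = 207
risk, aspirin users = 23/150 = 0.1533
risk, non-users = 43/250 = 0.1720
RR = 0.1533 / 0.1720 = 0.891

RR ≈ 0.891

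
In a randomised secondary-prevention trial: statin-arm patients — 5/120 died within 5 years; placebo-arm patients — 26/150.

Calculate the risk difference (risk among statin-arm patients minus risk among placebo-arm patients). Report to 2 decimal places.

risk, statin-arm patients = 5/120 = 0.04167
risk, placebo-arm patients = 26/150 = 0.17333
risk difference = 0.04167 − 0.17333 = -0.13

RD = -0.13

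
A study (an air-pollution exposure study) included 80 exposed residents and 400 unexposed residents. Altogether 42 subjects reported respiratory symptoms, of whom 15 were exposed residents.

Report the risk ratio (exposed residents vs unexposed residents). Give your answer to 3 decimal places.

exposed residents without the outcome: 80 − 15 = 65
unexposed residents with the outcome: 42 − 15 = 27
unexposed residents without the outcome: 400 − 27 = 373
risk, exposed residents = 15/80 = 0.1875
risk, unexposed residents = 27/400 = 0.0675
RR = 0.1875 / 0.0675 = 2.778

RR = 2.778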